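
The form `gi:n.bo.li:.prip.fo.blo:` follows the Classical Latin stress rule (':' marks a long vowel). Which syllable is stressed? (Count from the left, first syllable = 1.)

Classical Latin: stress the penult if heavy (long vowel or closed), else the antepenult.
Weights: 4 prip H, 5 fo L, 6 blo: H.
The penult (syllable 5, fo) is light, so stress falls on the antepenult (syllable 4, prip).
Stress on syllable 4: gi:n.bo.li:.ˈprip.fo.blo:.

4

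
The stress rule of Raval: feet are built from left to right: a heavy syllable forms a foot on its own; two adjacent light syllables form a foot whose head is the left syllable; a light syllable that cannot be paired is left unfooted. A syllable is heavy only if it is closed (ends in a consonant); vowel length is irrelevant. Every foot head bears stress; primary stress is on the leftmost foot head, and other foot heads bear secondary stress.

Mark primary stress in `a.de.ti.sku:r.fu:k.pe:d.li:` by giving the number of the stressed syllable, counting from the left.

1

Weights: 1 a L, 2 de L, 3 ti L, 4 sku:r H, 5 fu:k H, 6 pe:d H, 7 li: L.
Parse left to right (heavy = foot alone; LL = one foot; stranded L unfooted): (ˈa.de) ti (ˈsku:r) (ˈfu:k) (ˈpe:d) li:.
Foot heads: 1, 4, 5, 6.
Primary stress on the leftmost head = syllable 1.
Primary stress: syllable 1 → ˈa.de.ti.sku:r.fu:k.pe:d.li:.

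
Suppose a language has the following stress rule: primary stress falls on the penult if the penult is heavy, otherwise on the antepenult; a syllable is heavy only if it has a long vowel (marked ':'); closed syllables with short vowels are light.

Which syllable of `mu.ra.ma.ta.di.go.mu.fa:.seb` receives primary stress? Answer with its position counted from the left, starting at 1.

Weights: 7 mu L, 8 fa: H, 9 seb L.
The penult (syllable 8, fa:) is heavy, so it takes stress.
Primary stress: syllable 8 → mu.ra.ma.ta.di.go.mu.ˈfa:.seb.

8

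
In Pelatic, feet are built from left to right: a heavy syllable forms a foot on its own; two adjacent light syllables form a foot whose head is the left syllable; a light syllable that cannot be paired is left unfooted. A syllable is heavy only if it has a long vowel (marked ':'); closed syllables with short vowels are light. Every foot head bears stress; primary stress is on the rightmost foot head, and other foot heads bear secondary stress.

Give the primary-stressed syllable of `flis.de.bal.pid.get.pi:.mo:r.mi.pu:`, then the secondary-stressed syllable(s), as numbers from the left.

Weights: 1 flis L, 2 de L, 3 bal L, 4 pid L, 5 get L, 6 pi: H, 7 mo:r H, 8 mi L, 9 pu: H.
Parse left to right (heavy = foot alone; LL = one foot; stranded L unfooted): (ˈflis.de) (ˈbal.pid) get (ˈpi:) (ˈmo:r) mi (ˈpu:).
Foot heads: 1, 3, 6, 7, 9.
Primary stress on the rightmost head = syllable 9.
Secondary stress on 1, 3, 6, 7: ˌflis.de.ˌbal.pid.get.ˌpi:.ˌmo:r.mi.ˈpu:.

primary 9, secondary 1, 3, 6, 7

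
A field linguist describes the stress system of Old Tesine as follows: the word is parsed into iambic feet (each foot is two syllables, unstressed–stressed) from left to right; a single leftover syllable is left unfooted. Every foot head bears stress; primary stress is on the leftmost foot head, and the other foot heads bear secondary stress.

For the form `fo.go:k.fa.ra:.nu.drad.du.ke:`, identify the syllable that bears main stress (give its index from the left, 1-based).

Parse left to right into iambic (σˈσ) feet: (fo.ˈgo:k) (fa.ˈra:) (nu.ˈdrad) (du.ˈke:).
Foot heads (stressed positions): 2, 4, 6, 8.
End Rule Leftmost: primary stress on the leftmost head = syllable 2.
Primary stress: syllable 2 → fo.ˈgo:k.fa.ra:.nu.drad.du.ke:.

2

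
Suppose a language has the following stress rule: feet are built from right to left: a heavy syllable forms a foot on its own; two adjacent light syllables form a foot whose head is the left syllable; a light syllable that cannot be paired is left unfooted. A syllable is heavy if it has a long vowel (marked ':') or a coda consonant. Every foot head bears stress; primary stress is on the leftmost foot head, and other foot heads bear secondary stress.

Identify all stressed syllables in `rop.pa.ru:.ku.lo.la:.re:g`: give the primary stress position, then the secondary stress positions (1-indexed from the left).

primary 1, secondary 3, 4, 6, 7

Weights: 1 rop H, 2 pa L, 3 ru: H, 4 ku L, 5 lo L, 6 la: H, 7 re:g H.
Parse right to left (heavy = foot alone; LL = one foot; stranded L unfooted): (ˈrop) pa (ˈru:) (ˈku.lo) (ˈla:) (ˈre:g).
Foot heads: 1, 3, 4, 6, 7.
Primary stress on the leftmost head = syllable 1.
Secondary stress on 3, 4, 6, 7: ˈrop.pa.ˌru:.ˌku.lo.ˌla:.ˌre:g.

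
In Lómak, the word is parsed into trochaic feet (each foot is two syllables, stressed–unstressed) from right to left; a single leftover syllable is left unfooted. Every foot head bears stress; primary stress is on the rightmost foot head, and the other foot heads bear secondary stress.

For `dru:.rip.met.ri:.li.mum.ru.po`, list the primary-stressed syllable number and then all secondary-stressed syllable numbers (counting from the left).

Parse right to left into trochaic (ˈσσ) feet: (ˈdru:.rip) (ˈmet.ri:) (ˈli.mum) (ˈru.po).
Foot heads (stressed positions): 1, 3, 5, 7.
End Rule Rightmost: primary stress on the rightmost head = syllable 7.
Secondary stress on 1, 3, 5: ˌdru:.rip.ˌmet.ri:.ˌli.mum.ˈru.po.

primary 7, secondary 1, 3, 5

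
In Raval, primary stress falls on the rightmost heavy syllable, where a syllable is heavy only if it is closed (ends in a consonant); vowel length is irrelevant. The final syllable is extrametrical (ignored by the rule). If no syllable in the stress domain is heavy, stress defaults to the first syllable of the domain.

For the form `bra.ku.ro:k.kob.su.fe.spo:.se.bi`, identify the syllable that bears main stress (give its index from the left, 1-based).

4

The final syllable (9, bi) is extrametrical; the stress domain is syllables 1–8.
Weights: 1 bra L, 2 ku L, 3 ro:k H, 4 kob H, 5 su L, 6 fe L, 7 spo: L, 8 se L.
Heavy syllables in the domain: 3, 4. The rightmost is syllable 4 (kob).
Primary stress: syllable 4 → bra.ku.ro:k.ˈkob.su.fe.spo:.se.bi.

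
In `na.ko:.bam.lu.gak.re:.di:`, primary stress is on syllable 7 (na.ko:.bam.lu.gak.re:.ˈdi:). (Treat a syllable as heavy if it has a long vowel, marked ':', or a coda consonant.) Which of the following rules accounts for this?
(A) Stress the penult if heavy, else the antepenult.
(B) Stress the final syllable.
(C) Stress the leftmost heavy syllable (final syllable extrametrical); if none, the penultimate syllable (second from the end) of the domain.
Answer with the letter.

B

Rule A → syllable 6 (observed: 7).
Rule B → syllable 7 ✓.
Rule C → syllable 2 (observed: 7).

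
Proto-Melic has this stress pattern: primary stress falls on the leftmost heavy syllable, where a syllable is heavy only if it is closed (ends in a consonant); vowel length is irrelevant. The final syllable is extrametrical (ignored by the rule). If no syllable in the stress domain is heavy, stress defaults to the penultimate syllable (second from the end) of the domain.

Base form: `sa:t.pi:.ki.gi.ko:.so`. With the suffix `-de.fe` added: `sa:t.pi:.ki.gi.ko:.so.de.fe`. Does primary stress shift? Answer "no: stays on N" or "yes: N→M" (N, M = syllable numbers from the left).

Base `sa:t.pi:.ki.gi.ko:.so` (6 syllables):
  The final syllable (6, so) is extrametrical; the stress domain is syllables 1–5.
  Weights: 1 sa:t H, 2 pi: L, 3 ki L, 4 gi L, 5 ko: L.
  Heavy syllables in the domain: 1. The leftmost is syllable 1 (sa:t).
  → primary stress on syllable 1.
Suffixed `sa:t.pi:.ki.gi.ko:.so.de.fe` (8 syllables):
  The final syllable (8, fe) is extrametrical; the stress domain is syllables 1–7.
  Weights: 1 sa:t H, 2 pi: L, 3 ki L, 4 gi L, 5 ko: L, 6 so L, 7 de L.
  Heavy syllables in the domain: 1. The leftmost is syllable 1 (sa:t).
  → primary stress on syllable 1.

no: stays on 1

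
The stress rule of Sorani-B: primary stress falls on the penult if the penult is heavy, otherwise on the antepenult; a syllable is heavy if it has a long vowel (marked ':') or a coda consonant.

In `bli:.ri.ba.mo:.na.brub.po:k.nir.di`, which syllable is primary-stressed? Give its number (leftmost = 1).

8

Weights: 7 po:k H, 8 nir H, 9 di L.
The penult (syllable 8, nir) is heavy, so it takes stress.
Primary stress: syllable 8 → bli:.ri.ba.mo:.na.brub.po:k.ˈnir.di.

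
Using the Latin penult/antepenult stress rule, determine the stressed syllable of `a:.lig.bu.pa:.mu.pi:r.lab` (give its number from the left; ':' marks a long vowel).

6

Classical Latin: stress the penult if heavy (long vowel or closed), else the antepenult.
Weights: 5 mu L, 6 pi:r H, 7 lab H.
The penult (syllable 6, pi:r) is heavy, so it takes stress.
Stress on syllable 6: a:.lig.bu.pa:.mu.ˈpi:r.lab.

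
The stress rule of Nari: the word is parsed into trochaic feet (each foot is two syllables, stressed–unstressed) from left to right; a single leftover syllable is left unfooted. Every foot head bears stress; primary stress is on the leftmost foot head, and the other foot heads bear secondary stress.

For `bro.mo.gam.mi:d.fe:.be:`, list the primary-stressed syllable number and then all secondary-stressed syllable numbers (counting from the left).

primary 1, secondary 3, 5

Parse left to right into trochaic (ˈσσ) feet: (ˈbro.mo) (ˈgam.mi:d) (ˈfe:.be:).
Foot heads (stressed positions): 1, 3, 5.
End Rule Leftmost: primary stress on the leftmost head = syllable 1.
Secondary stress on 3, 5: ˈbro.mo.ˌgam.mi:d.ˌfe:.be:.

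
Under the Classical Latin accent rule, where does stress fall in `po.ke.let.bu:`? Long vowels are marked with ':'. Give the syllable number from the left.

3

Classical Latin: stress the penult if heavy (long vowel or closed), else the antepenult.
Weights: 2 ke L, 3 let H, 4 bu: H.
The penult (syllable 3, let) is heavy, so it takes stress.
Stress on syllable 3: po.ke.ˈlet.bu:.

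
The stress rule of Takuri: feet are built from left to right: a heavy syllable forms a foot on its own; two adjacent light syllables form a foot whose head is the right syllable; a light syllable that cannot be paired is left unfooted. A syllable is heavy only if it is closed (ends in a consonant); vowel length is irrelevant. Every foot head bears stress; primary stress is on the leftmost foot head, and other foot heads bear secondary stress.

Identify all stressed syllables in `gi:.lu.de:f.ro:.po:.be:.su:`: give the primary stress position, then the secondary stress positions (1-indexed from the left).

primary 2, secondary 3, 5, 7

Weights: 1 gi: L, 2 lu L, 3 de:f H, 4 ro: L, 5 po: L, 6 be: L, 7 su: L.
Parse left to right (heavy = foot alone; LL = one foot; stranded L unfooted): (gi:.ˈlu) (ˈde:f) (ro:.ˈpo:) (be:.ˈsu:).
Foot heads: 2, 3, 5, 7.
Primary stress on the leftmost head = syllable 2.
Secondary stress on 3, 5, 7: gi:.ˈlu.ˌde:f.ro:.ˌpo:.be:.ˌsu:.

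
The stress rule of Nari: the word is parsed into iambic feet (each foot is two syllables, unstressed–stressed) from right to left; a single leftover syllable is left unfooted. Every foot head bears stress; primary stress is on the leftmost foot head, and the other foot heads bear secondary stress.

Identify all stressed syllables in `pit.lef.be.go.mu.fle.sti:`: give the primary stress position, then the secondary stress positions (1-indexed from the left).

primary 3, secondary 5, 7

Parse right to left into iambic (σˈσ) feet: pit (lef.ˈbe) (go.ˈmu) (fle.ˈsti:). Syllable 1 is left unfooted.
Foot heads (stressed positions): 3, 5, 7.
End Rule Leftmost: primary stress on the leftmost head = syllable 3.
Secondary stress on 5, 7: pit.lef.ˈbe.go.ˌmu.fle.ˌsti:.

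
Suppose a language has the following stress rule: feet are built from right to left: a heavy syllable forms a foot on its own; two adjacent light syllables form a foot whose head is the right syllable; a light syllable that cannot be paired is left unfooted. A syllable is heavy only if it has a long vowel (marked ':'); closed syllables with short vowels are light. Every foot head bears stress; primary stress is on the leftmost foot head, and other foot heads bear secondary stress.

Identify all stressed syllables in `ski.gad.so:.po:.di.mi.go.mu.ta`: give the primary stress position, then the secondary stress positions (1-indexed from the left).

primary 2, secondary 3, 4, 7, 9

Weights: 1 ski L, 2 gad L, 3 so: H, 4 po: H, 5 di L, 6 mi L, 7 go L, 8 mu L, 9 ta L.
Parse right to left (heavy = foot alone; LL = one foot; stranded L unfooted): (ski.ˈgad) (ˈso:) (ˈpo:) di (mi.ˈgo) (mu.ˈta).
Foot heads: 2, 3, 4, 7, 9.
Primary stress on the leftmost head = syllable 2.
Secondary stress on 3, 4, 7, 9: ski.ˈgad.ˌso:.ˌpo:.di.mi.ˌgo.mu.ˌta.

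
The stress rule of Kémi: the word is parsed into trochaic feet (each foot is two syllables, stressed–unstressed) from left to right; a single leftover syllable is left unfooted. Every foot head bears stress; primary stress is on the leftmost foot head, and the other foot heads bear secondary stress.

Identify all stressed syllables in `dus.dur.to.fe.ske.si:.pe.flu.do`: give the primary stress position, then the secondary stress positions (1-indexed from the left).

primary 1, secondary 3, 5, 7

Parse left to right into trochaic (ˈσσ) feet: (ˈdus.dur) (ˈto.fe) (ˈske.si:) (ˈpe.flu) do. Syllable 9 is left unfooted.
Foot heads (stressed positions): 1, 3, 5, 7.
End Rule Leftmost: primary stress on the leftmost head = syllable 1.
Secondary stress on 3, 5, 7: ˈdus.dur.ˌto.fe.ˌske.si:.ˌpe.flu.do.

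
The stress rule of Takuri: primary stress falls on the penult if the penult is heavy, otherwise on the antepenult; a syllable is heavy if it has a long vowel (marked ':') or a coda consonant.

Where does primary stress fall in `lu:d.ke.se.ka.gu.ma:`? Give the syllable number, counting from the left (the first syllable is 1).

4

Weights: 4 ka L, 5 gu L, 6 ma: H.
The penult (syllable 5, gu) is light, so stress falls on the antepenult (syllable 4, ka).
Primary stress: syllable 4 → lu:d.ke.se.ˈka.gu.ma:.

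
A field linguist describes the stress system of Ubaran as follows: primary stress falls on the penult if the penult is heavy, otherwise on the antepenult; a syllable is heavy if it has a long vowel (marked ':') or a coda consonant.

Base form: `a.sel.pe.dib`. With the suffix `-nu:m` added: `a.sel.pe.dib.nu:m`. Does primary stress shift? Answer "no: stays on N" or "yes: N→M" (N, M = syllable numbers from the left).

Base `a.sel.pe.dib` (4 syllables):
  Weights: 2 sel H, 3 pe L, 4 dib H.
  The penult (syllable 3, pe) is light, so stress falls on the antepenult (syllable 2, sel).
  → primary stress on syllable 2.
Suffixed `a.sel.pe.dib.nu:m` (5 syllables):
  Weights: 3 pe L, 4 dib H, 5 nu:m H.
  The penult (syllable 4, dib) is heavy, so it takes stress.
  → primary stress on syllable 4.

yes: 2→4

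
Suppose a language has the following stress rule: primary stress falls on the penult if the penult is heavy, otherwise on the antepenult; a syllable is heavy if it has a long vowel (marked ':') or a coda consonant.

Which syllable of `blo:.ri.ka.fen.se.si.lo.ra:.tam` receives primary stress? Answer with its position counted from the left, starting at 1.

Weights: 7 lo L, 8 ra: H, 9 tam H.
The penult (syllable 8, ra:) is heavy, so it takes stress.
Primary stress: syllable 8 → blo:.ri.ka.fen.se.si.lo.ˈra:.tam.

8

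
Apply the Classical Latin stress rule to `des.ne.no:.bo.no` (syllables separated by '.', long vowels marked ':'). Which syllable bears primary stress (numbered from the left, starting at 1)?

3

Classical Latin: stress the penult if heavy (long vowel or closed), else the antepenult.
Weights: 3 no: H, 4 bo L, 5 no L.
The penult (syllable 4, bo) is light, so stress falls on the antepenult (syllable 3, no:).
Stress on syllable 3: des.ne.ˈno:.bo.no.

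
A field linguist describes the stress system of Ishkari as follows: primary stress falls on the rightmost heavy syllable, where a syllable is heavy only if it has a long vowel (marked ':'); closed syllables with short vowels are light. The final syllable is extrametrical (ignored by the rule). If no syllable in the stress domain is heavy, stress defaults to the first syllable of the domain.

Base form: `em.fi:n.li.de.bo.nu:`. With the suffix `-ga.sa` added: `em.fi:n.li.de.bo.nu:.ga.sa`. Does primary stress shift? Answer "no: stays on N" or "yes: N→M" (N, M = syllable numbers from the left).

yes: 2→6

Base `em.fi:n.li.de.bo.nu:` (6 syllables):
  The final syllable (6, nu:) is extrametrical; the stress domain is syllables 1–5.
  Weights: 1 em L, 2 fi:n H, 3 li L, 4 de L, 5 bo L.
  Heavy syllables in the domain: 2. The rightmost is syllable 2 (fi:n).
  → primary stress on syllable 2.
Suffixed `em.fi:n.li.de.bo.nu:.ga.sa` (8 syllables):
  The final syllable (8, sa) is extrametrical; the stress domain is syllables 1–7.
  Weights: 1 em L, 2 fi:n H, 3 li L, 4 de L, 5 bo L, 6 nu: H, 7 ga L.
  Heavy syllables in the domain: 2, 6. The rightmost is syllable 6 (nu:).
  → primary stress on syllable 6.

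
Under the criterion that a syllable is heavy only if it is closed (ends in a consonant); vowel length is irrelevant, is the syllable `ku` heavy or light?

`ku`: short vowel, open (no coda). Open (no coda) → light.

light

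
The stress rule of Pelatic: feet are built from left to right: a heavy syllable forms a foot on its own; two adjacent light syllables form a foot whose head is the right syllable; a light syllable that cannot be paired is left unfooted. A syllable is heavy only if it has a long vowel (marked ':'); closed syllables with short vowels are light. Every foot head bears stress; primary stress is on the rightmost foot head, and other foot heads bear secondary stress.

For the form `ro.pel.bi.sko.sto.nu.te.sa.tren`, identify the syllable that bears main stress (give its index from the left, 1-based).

Weights: 1 ro L, 2 pel L, 3 bi L, 4 sko L, 5 sto L, 6 nu L, 7 te L, 8 sa L, 9 tren L.
Parse left to right (heavy = foot alone; LL = one foot; stranded L unfooted): (ro.ˈpel) (bi.ˈsko) (sto.ˈnu) (te.ˈsa) tren.
Foot heads: 2, 4, 6, 8.
Primary stress on the rightmost head = syllable 8.
Primary stress: syllable 8 → ro.pel.bi.sko.sto.nu.te.ˈsa.tren.

8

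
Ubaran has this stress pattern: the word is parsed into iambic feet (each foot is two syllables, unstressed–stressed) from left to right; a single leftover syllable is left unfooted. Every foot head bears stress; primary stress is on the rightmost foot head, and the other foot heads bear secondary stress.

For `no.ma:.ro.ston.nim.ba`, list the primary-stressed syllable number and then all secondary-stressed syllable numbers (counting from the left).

primary 6, secondary 2, 4

Parse left to right into iambic (σˈσ) feet: (no.ˈma:) (ro.ˈston) (nim.ˈba).
Foot heads (stressed positions): 2, 4, 6.
End Rule Rightmost: primary stress on the rightmost head = syllable 6.
Secondary stress on 2, 4: no.ˌma:.ro.ˌston.nim.ˈba.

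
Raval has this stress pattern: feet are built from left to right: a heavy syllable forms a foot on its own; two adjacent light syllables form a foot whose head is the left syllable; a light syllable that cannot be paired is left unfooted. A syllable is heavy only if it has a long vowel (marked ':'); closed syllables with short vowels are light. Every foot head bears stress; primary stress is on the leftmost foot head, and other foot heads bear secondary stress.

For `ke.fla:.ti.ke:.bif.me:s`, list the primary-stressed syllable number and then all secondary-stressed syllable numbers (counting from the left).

primary 2, secondary 4, 6

Weights: 1 ke L, 2 fla: H, 3 ti L, 4 ke: H, 5 bif L, 6 me:s H.
Parse left to right (heavy = foot alone; LL = one foot; stranded L unfooted): ke (ˈfla:) ti (ˈke:) bif (ˈme:s).
Foot heads: 2, 4, 6.
Primary stress on the leftmost head = syllable 2.
Secondary stress on 4, 6: ke.ˈfla:.ti.ˌke:.bif.ˌme:s.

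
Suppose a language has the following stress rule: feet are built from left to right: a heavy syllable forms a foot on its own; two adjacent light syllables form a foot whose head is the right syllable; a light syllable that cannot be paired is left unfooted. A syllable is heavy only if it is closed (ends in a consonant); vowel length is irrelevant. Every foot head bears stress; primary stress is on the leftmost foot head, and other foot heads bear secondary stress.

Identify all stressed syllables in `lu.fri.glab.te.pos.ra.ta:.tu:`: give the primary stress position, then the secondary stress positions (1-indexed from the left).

primary 2, secondary 3, 5, 7

Weights: 1 lu L, 2 fri L, 3 glab H, 4 te L, 5 pos H, 6 ra L, 7 ta: L, 8 tu: L.
Parse left to right (heavy = foot alone; LL = one foot; stranded L unfooted): (lu.ˈfri) (ˈglab) te (ˈpos) (ra.ˈta:) tu:.
Foot heads: 2, 3, 5, 7.
Primary stress on the leftmost head = syllable 2.
Secondary stress on 3, 5, 7: lu.ˈfri.ˌglab.te.ˌpos.ra.ˌta:.tu:.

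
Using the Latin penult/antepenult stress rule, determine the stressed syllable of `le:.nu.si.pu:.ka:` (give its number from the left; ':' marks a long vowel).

4

Classical Latin: stress the penult if heavy (long vowel or closed), else the antepenult.
Weights: 3 si L, 4 pu: H, 5 ka: H.
The penult (syllable 4, pu:) is heavy, so it takes stress.
Stress on syllable 4: le:.nu.si.ˈpu:.ka:.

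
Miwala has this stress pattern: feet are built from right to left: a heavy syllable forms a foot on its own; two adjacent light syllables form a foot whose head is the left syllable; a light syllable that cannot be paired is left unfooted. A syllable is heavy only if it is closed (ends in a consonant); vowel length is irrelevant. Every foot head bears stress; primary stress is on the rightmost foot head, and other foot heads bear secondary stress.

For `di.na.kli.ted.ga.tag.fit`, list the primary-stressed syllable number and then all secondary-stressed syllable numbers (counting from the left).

Weights: 1 di L, 2 na L, 3 kli L, 4 ted H, 5 ga L, 6 tag H, 7 fit H.
Parse right to left (heavy = foot alone; LL = one foot; stranded L unfooted): di (ˈna.kli) (ˈted) ga (ˈtag) (ˈfit).
Foot heads: 2, 4, 6, 7.
Primary stress on the rightmost head = syllable 7.
Secondary stress on 2, 4, 6: di.ˌna.kli.ˌted.ga.ˌtag.ˈfit.

primary 7, secondary 2, 4, 6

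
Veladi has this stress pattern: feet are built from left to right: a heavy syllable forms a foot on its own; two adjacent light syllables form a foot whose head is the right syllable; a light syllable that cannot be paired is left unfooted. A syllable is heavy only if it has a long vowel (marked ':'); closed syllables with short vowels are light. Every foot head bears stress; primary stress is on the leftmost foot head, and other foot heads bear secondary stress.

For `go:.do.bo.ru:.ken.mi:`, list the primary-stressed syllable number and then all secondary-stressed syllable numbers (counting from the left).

Weights: 1 go: H, 2 do L, 3 bo L, 4 ru: H, 5 ken L, 6 mi: H.
Parse left to right (heavy = foot alone; LL = one foot; stranded L unfooted): (ˈgo:) (do.ˈbo) (ˈru:) ken (ˈmi:).
Foot heads: 1, 3, 4, 6.
Primary stress on the leftmost head = syllable 1.
Secondary stress on 3, 4, 6: ˈgo:.do.ˌbo.ˌru:.ken.ˌmi:.

primary 1, secondary 3, 4, 6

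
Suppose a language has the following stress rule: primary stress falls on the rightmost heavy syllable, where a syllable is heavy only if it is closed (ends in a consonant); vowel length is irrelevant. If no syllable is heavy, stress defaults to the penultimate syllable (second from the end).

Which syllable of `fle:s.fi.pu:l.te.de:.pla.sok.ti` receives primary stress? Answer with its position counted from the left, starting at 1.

Weights: 1 fle:s H, 2 fi L, 3 pu:l H, 4 te L, 5 de: L, 6 pla L, 7 sok H, 8 ti L.
Heavy syllables in the domain: 1, 3, 7. The rightmost is syllable 7 (sok).
Primary stress: syllable 7 → fle:s.fi.pu:l.te.de:.pla.ˈsok.ti.

7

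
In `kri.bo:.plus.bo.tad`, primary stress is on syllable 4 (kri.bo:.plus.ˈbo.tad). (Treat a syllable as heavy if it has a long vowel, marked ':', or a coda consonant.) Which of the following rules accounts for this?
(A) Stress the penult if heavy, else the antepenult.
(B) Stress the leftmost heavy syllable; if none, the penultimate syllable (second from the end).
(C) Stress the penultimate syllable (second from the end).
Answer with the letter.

C

Rule A → syllable 3 (observed: 4).
Rule B → syllable 2 (observed: 4).
Rule C → syllable 4 ✓.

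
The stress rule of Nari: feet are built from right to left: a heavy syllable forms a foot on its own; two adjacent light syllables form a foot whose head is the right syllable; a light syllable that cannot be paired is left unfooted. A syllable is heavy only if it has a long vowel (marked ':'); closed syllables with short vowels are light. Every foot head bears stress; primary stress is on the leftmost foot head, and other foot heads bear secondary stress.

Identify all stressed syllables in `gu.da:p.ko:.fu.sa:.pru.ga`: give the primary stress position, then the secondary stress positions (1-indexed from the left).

Weights: 1 gu L, 2 da:p H, 3 ko: H, 4 fu L, 5 sa: H, 6 pru L, 7 ga L.
Parse right to left (heavy = foot alone; LL = one foot; stranded L unfooted): gu (ˈda:p) (ˈko:) fu (ˈsa:) (pru.ˈga).
Foot heads: 2, 3, 5, 7.
Primary stress on the leftmost head = syllable 2.
Secondary stress on 3, 5, 7: gu.ˈda:p.ˌko:.fu.ˌsa:.pru.ˌga.

primary 2, secondary 3, 5, 7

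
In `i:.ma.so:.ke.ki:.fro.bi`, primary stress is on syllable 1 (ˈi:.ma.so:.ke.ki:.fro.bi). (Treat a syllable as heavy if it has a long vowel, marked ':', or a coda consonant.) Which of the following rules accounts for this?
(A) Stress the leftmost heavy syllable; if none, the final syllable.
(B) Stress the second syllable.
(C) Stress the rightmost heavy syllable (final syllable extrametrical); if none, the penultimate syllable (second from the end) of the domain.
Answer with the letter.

Rule A → syllable 1 ✓.
Rule B → syllable 2 (observed: 1).
Rule C → syllable 5 (observed: 1).

A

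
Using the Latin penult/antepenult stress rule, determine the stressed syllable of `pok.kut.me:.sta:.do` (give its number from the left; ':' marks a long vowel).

4

Classical Latin: stress the penult if heavy (long vowel or closed), else the antepenult.
Weights: 3 me: H, 4 sta: H, 5 do L.
The penult (syllable 4, sta:) is heavy, so it takes stress.
Stress on syllable 4: pok.kut.me:.ˈsta:.do.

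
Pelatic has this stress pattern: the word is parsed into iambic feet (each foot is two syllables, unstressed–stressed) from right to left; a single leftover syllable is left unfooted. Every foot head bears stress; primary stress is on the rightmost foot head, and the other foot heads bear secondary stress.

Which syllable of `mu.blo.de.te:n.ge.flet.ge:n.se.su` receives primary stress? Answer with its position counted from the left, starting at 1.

9

Parse right to left into iambic (σˈσ) feet: mu (blo.ˈde) (te:n.ˈge) (flet.ˈge:n) (se.ˈsu). Syllable 1 is left unfooted.
Foot heads (stressed positions): 3, 5, 7, 9.
End Rule Rightmost: primary stress on the rightmost head = syllable 9.
Primary stress: syllable 9 → mu.blo.de.te:n.ge.flet.ge:n.se.ˈsu.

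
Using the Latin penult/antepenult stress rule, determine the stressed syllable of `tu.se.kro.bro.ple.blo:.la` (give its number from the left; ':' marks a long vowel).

6

Classical Latin: stress the penult if heavy (long vowel or closed), else the antepenult.
Weights: 5 ple L, 6 blo: H, 7 la L.
The penult (syllable 6, blo:) is heavy, so it takes stress.
Stress on syllable 6: tu.se.kro.bro.ple.ˈblo:.la.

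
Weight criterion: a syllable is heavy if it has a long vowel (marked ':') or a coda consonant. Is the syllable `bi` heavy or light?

light

`bi`: short vowel, open (no coda). Short vowel, open → light.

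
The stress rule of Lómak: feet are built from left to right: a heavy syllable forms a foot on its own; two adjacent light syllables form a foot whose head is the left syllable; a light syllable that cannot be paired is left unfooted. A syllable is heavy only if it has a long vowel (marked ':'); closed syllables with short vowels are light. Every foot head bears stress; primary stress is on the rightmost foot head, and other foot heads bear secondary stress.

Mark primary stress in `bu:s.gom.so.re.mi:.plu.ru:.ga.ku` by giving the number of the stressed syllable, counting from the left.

Weights: 1 bu:s H, 2 gom L, 3 so L, 4 re L, 5 mi: H, 6 plu L, 7 ru: H, 8 ga L, 9 ku L.
Parse left to right (heavy = foot alone; LL = one foot; stranded L unfooted): (ˈbu:s) (ˈgom.so) re (ˈmi:) plu (ˈru:) (ˈga.ku).
Foot heads: 1, 2, 5, 7, 8.
Primary stress on the rightmost head = syllable 8.
Primary stress: syllable 8 → bu:s.gom.so.re.mi:.plu.ru:.ˈga.ku.

8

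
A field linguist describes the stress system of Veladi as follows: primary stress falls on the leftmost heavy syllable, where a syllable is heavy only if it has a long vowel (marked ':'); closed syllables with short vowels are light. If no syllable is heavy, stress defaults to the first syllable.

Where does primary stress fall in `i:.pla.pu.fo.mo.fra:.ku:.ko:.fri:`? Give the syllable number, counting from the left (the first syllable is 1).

1

Weights: 1 i: H, 2 pla L, 3 pu L, 4 fo L, 5 mo L, 6 fra: H, 7 ku: H, 8 ko: H, 9 fri: H.
Heavy syllables in the domain: 1, 6, 7, 8, 9. The leftmost is syllable 1 (i:).
Primary stress: syllable 1 → ˈi:.pla.pu.fo.mo.fra:.ku:.ko:.fri:.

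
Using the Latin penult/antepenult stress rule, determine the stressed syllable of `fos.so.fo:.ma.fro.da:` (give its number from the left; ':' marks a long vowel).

4

Classical Latin: stress the penult if heavy (long vowel or closed), else the antepenult.
Weights: 4 ma L, 5 fro L, 6 da: H.
The penult (syllable 5, fro) is light, so stress falls on the antepenult (syllable 4, ma).
Stress on syllable 4: fos.so.fo:.ˈma.fro.da:.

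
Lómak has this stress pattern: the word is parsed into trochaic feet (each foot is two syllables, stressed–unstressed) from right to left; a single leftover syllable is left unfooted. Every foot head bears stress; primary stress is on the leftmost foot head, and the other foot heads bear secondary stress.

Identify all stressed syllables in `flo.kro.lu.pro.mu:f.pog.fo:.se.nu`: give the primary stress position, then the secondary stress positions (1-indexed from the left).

Parse right to left into trochaic (ˈσσ) feet: flo (ˈkro.lu) (ˈpro.mu:f) (ˈpog.fo:) (ˈse.nu). Syllable 1 is left unfooted.
Foot heads (stressed positions): 2, 4, 6, 8.
End Rule Leftmost: primary stress on the leftmost head = syllable 2.
Secondary stress on 4, 6, 8: flo.ˈkro.lu.ˌpro.mu:f.ˌpog.fo:.ˌse.nu.

primary 2, secondary 4, 6, 8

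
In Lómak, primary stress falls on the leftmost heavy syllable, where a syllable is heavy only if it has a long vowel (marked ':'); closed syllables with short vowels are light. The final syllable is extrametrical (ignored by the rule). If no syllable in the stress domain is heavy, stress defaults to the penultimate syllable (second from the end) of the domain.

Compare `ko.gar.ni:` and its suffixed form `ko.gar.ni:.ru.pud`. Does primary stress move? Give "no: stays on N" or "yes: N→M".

yes: 1→3

Base `ko.gar.ni:` (3 syllables):
  The final syllable (3, ni:) is extrametrical; the stress domain is syllables 1–2.
  Weights: 1 ko L, 2 gar L.
  No heavy syllable in the domain; default to the penultimate syllable (second from the end) of the domain = syllable 1.
  → primary stress on syllable 1.
Suffixed `ko.gar.ni:.ru.pud` (5 syllables):
  The final syllable (5, pud) is extrametrical; the stress domain is syllables 1–4.
  Weights: 1 ko L, 2 gar L, 3 ni: H, 4 ru L.
  Heavy syllables in the domain: 3. The leftmost is syllable 3 (ni:).
  → primary stress on syllable 3.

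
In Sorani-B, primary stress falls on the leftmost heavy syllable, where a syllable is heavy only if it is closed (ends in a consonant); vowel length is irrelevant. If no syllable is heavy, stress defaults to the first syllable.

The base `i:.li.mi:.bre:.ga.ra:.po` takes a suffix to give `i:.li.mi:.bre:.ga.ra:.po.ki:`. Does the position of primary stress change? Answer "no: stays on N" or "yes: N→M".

Base `i:.li.mi:.bre:.ga.ra:.po` (7 syllables):
  Weights: 1 i: L, 2 li L, 3 mi: L, 4 bre: L, 5 ga L, 6 ra: L, 7 po L.
  No heavy syllable in the domain; default to the first syllable = syllable 1.
  → primary stress on syllable 1.
Suffixed `i:.li.mi:.bre:.ga.ra:.po.ki:` (8 syllables):
  Weights: 1 i: L, 2 li L, 3 mi: L, 4 bre: L, 5 ga L, 6 ra: L, 7 po L, 8 ki: L.
  No heavy syllable in the domain; default to the first syllable = syllable 1.
  → primary stress on syllable 1.

no: stays on 1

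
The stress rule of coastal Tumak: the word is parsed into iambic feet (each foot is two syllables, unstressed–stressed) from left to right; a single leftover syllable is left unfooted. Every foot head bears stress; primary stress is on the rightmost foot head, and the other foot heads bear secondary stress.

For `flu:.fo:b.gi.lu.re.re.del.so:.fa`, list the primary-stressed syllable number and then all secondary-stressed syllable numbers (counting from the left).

Parse left to right into iambic (σˈσ) feet: (flu:.ˈfo:b) (gi.ˈlu) (re.ˈre) (del.ˈso:) fa. Syllable 9 is left unfooted.
Foot heads (stressed positions): 2, 4, 6, 8.
End Rule Rightmost: primary stress on the rightmost head = syllable 8.
Secondary stress on 2, 4, 6: flu:.ˌfo:b.gi.ˌlu.re.ˌre.del.ˈso:.fa.

primary 8, secondary 2, 4, 6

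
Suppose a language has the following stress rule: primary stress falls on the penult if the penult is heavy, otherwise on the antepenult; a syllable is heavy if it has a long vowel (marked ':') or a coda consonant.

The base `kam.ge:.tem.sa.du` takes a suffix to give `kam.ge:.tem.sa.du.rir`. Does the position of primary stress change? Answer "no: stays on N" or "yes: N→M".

yes: 3→4

Base `kam.ge:.tem.sa.du` (5 syllables):
  Weights: 3 tem H, 4 sa L, 5 du L.
  The penult (syllable 4, sa) is light, so stress falls on the antepenult (syllable 3, tem).
  → primary stress on syllable 3.
Suffixed `kam.ge:.tem.sa.du.rir` (6 syllables):
  Weights: 4 sa L, 5 du L, 6 rir H.
  The penult (syllable 5, du) is light, so stress falls on the antepenult (syllable 4, sa).
  → primary stress on syllable 4.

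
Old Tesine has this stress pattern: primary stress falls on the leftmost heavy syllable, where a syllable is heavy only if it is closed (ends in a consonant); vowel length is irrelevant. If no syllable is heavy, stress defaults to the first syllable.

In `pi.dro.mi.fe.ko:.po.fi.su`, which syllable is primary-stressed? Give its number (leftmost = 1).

1

Weights: 1 pi L, 2 dro L, 3 mi L, 4 fe L, 5 ko: L, 6 po L, 7 fi L, 8 su L.
No heavy syllable in the domain; default to the first syllable = syllable 1.
Primary stress: syllable 1 → ˈpi.dro.mi.fe.ko:.po.fi.su.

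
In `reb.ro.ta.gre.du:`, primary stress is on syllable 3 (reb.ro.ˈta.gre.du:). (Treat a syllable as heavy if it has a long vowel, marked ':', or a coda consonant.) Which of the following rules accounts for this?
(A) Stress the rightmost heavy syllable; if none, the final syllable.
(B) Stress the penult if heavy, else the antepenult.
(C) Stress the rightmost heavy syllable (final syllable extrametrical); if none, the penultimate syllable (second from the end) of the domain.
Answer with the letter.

Rule A → syllable 5 (observed: 3).
Rule B → syllable 3 ✓.
Rule C → syllable 1 (observed: 3).

B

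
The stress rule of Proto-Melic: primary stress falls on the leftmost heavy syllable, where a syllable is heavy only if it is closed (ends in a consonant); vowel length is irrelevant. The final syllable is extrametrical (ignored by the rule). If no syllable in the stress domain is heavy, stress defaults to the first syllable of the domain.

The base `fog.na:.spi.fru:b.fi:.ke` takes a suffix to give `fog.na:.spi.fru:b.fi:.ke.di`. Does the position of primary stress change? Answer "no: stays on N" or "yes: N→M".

Base `fog.na:.spi.fru:b.fi:.ke` (6 syllables):
  The final syllable (6, ke) is extrametrical; the stress domain is syllables 1–5.
  Weights: 1 fog H, 2 na: L, 3 spi L, 4 fru:b H, 5 fi: L.
  Heavy syllables in the domain: 1, 4. The leftmost is syllable 1 (fog).
  → primary stress on syllable 1.
Suffixed `fog.na:.spi.fru:b.fi:.ke.di` (7 syllables):
  The final syllable (7, di) is extrametrical; the stress domain is syllables 1–6.
  Weights: 1 fog H, 2 na: L, 3 spi L, 4 fru:b H, 5 fi: L, 6 ke L.
  Heavy syllables in the domain: 1, 4. The leftmost is syllable 1 (fog).
  → primary stress on syllable 1.

no: stays on 1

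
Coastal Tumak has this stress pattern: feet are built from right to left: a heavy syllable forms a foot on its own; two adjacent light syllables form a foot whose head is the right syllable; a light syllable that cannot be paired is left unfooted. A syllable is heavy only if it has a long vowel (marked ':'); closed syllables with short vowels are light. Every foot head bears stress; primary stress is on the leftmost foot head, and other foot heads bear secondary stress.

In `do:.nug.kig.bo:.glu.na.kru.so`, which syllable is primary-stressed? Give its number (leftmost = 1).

1

Weights: 1 do: H, 2 nug L, 3 kig L, 4 bo: H, 5 glu L, 6 na L, 7 kru L, 8 so L.
Parse right to left (heavy = foot alone; LL = one foot; stranded L unfooted): (ˈdo:) (nug.ˈkig) (ˈbo:) (glu.ˈna) (kru.ˈso).
Foot heads: 1, 3, 4, 6, 8.
Primary stress on the leftmost head = syllable 1.
Primary stress: syllable 1 → ˈdo:.nug.kig.bo:.glu.na.kru.so.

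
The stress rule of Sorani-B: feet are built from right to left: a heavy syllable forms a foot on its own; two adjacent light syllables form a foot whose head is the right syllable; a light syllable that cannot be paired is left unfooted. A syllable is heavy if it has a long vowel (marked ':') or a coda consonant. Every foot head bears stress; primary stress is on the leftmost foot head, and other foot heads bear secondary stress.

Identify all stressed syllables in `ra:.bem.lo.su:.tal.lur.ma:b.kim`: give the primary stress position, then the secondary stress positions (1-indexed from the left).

primary 1, secondary 2, 4, 5, 6, 7, 8

Weights: 1 ra: H, 2 bem H, 3 lo L, 4 su: H, 5 tal H, 6 lur H, 7 ma:b H, 8 kim H.
Parse right to left (heavy = foot alone; LL = one foot; stranded L unfooted): (ˈra:) (ˈbem) lo (ˈsu:) (ˈtal) (ˈlur) (ˈma:b) (ˈkim).
Foot heads: 1, 2, 4, 5, 6, 7, 8.
Primary stress on the leftmost head = syllable 1.
Secondary stress on 2, 4, 5, 6, 7, 8: ˈra:.ˌbem.lo.ˌsu:.ˌtal.ˌlur.ˌma:b.ˌkim.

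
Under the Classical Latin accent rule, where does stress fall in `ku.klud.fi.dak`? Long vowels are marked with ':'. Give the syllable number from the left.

Classical Latin: stress the penult if heavy (long vowel or closed), else the antepenult.
Weights: 2 klud H, 3 fi L, 4 dak H.
The penult (syllable 3, fi) is light, so stress falls on the antepenult (syllable 2, klud).
Stress on syllable 2: ku.ˈklud.fi.dak.

2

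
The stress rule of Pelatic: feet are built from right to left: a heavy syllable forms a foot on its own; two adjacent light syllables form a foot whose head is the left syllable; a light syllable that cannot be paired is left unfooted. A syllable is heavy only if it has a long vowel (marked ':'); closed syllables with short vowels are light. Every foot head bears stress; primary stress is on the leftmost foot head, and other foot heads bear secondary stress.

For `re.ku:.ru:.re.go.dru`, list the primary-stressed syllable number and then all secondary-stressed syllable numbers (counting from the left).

Weights: 1 re L, 2 ku: H, 3 ru: H, 4 re L, 5 go L, 6 dru L.
Parse right to left (heavy = foot alone; LL = one foot; stranded L unfooted): re (ˈku:) (ˈru:) re (ˈgo.dru).
Foot heads: 2, 3, 5.
Primary stress on the leftmost head = syllable 2.
Secondary stress on 3, 5: re.ˈku:.ˌru:.re.ˌgo.dru.

primary 2, secondary 3, 5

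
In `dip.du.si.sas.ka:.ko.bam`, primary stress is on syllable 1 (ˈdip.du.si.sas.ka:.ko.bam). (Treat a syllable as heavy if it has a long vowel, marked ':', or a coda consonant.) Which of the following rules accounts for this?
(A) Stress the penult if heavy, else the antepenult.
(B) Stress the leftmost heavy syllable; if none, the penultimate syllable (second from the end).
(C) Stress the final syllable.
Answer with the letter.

B

Rule A → syllable 5 (observed: 1).
Rule B → syllable 1 ✓.
Rule C → syllable 7 (observed: 1).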